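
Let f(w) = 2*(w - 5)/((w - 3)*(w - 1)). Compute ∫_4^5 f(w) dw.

log(64/81)

Factor the denominator: w**2 - 4*w + 3 = (w - 1)(w - 3).
Partial fractions: 2*(w - 5)/((w - 3)*(w - 1)) = 4/(w - 1) - 2/(w - 3).
An antiderivative is F(w) = -2*log(w - 3) + 4*log(w - 1).
Then F(5) - F(4) = (log(64)) - (log(81)) = log(64/81).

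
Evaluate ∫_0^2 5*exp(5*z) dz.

Let u = 5*z, so du = 5 dz. When z = 0, u = 0; when z = 2, u = 10.
The integral becomes ∫ exp(u) du from 0 to 10, with antiderivative exp(u).
Back in z: F(z) = exp(5*z).
Then F(2) - F(0) = (exp(10)) - (1) = -1 + exp(10).

-1 + exp(10)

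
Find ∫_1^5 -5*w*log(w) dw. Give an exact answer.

Integrate by parts once (u = ln w, dv = -5*w dw).
An antiderivative is F(w) = -5*w**2*(2*log(w) - 1)/4.
Then F(5) - F(1) = (125/4 - 125*log(5)/2) - (5/4) = 30 - 125*log(5)/2.

30 - 125*log(5)/2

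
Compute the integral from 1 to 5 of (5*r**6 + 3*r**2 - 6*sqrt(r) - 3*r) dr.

391264/7 - 20*sqrt(5)

By the power rule, an antiderivative is F(r) = 5*r**7/7 - 4*r**(3/2) + r**3 - 3*r**2/2.
Then F(5) - F(1) = (782475/14 - 20*sqrt(5)) - (-53/14) = 391264/7 - 20*sqrt(5).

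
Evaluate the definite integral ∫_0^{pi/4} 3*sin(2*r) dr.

An antiderivative is F(r) = -3*cos(2*r)/2.
Then F(pi/4) - F(0) = (0) - (-3/2) = 3/2.

3/2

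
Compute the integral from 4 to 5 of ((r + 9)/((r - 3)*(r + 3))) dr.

Factor the denominator: r**2 - 9 = (r + 3)(r - 3).
Partial fractions: (r + 9)/((r - 3)*(r + 3)) = -1/(r + 3) + 2/(r - 3).
An antiderivative is F(r) = 2*log(r - 3) - log(r + 3).
Then F(5) - F(4) = (-log(2)) - (-log(7)) = log(7/2).

log(7/2)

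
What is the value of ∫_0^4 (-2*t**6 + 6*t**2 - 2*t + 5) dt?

-31844/7

By the power rule, an antiderivative is F(t) = -2*t**7/7 + 2*t**3 - t**2 + 5*t.
Then F(4) - F(0) = (-31844/7) - (0) = -31844/7.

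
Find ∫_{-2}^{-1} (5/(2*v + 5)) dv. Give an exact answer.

5*log(3)/2

An antiderivative is F(v) = 5*log(2*v + 5)/2.
Then F(-1) - F(-2) = (5*log(3)/2) - (0) = 5*log(3)/2.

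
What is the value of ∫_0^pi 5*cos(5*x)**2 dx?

Use the identity cos^2(5*x) = (1 + cos(10*x))/2.
An antiderivative is F(x) = 5*x/2 + sin(10*x)/4.
Then F(pi) - F(0) = (5*pi/2) - (0) = 5*pi/2.

5*pi/2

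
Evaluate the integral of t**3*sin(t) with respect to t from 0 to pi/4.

sqrt(2)*(-384 - pi**3 + 12*pi**2 + 96*pi)/128

Integrate by parts 3 times (u = t^3, dv = sin(t) dt).
An antiderivative is F(t) = -t**3*cos(t) + 3*t**2*sin(t) + 6*t*cos(t) - 6*sin(t).
Then F(pi/4) - F(0) = (sqrt(2)*(-384 - pi**3 + 12*pi**2 + 96*pi)/128) - (0) = sqrt(2)*(-384 - pi**3 + 12*pi**2 + 96*pi)/128.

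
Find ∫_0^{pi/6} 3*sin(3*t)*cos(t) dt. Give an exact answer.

15/16

Use the identity sin(3*t)cos(t) = [sin(4*t) + sin(2*t)]/2.
An antiderivative is F(t) = -3*cos(2*t)/4 - 3*cos(4*t)/8.
Then F(pi/6) - F(0) = (-3/16) - (-9/8) = 15/16.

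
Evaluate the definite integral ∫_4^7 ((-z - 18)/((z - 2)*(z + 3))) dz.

Factor the denominator: z**2 + z - 6 = (z + 3)(z - 2).
Partial fractions: (-z - 18)/((z - 2)*(z + 3)) = 3/(z + 3) - 4/(z - 2).
An antiderivative is F(z) = -4*log(z - 2) + 3*log(z + 3).
Then F(7) - F(4) = (log(8/5)) - (-4*log(2) + 3*log(7)) = -3*log(7) - log(5) + 7*log(2).

-3*log(7) - log(5) + 7*log(2)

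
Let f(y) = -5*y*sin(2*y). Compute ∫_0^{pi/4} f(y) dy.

Integrate by parts once (u = y, dv = -5*sin(2*y) dy).
An antiderivative is F(y) = 5*y*cos(2*y)/2 - 5*sin(2*y)/4.
Then F(pi/4) - F(0) = (-5/4) - (0) = -5/4.

-5/4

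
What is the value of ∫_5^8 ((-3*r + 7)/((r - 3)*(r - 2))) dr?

log(2/25)

Factor the denominator: r**2 - 5*r + 6 = (r - 2)(r - 3).
Partial fractions: (-3*r + 7)/((r - 3)*(r - 2)) = -1/(r - 2) - 2/(r - 3).
An antiderivative is F(r) = -2*log(r - 3) - log(r - 2).
Then F(8) - F(5) = (-2*log(5) - log(3) - log(2)) - (-log(12)) = log(2/25).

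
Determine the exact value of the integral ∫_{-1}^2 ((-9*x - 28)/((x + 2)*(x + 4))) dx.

-14*log(2)

Factor the denominator: x**2 + 6*x + 8 = (x + 4)(x + 2).
Partial fractions: (-9*x - 28)/((x + 2)*(x + 4)) = -4/(x + 4) - 5/(x + 2).
An antiderivative is F(x) = -5*log(x + 2) - 4*log(x + 4).
Then F(2) - F(-1) = (-14*log(2) - 4*log(3)) - (-log(81)) = -14*log(2).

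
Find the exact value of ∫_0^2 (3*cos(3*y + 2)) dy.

-sin(2) + sin(8)

Let u = 3*y + 2, so du = 3 dy. When y = 0, u = 2; when y = 2, u = 8.
The integral becomes ∫ cos(u) du from 2 to 8, with antiderivative sin(u).
Back in y: F(y) = sin(3*y + 2).
Then F(2) - F(0) = (sin(8)) - (sin(2)) = -sin(2) + sin(8).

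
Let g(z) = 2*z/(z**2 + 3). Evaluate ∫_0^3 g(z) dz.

log(4)

Let u = z**2 + 3, so du = 2*z dz. When z = 0, u = 3; when z = 3, u = 12.
The integral becomes ∫ 1/u du from 3 to 12, with antiderivative log(u).
Back in z: F(z) = log(z**2 + 3).
Then F(3) - F(0) = (log(12)) - (log(3)) = log(4).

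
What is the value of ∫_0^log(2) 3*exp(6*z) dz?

Let u = exp(z), so du = exp(z) dz. When z = 0, u = 1; when z = log(2), u = 2.
The integral becomes 3·∫ u**5 du from 1 to 2, with antiderivative u**6/2.
Back in z: F(z) = exp(6*z)/2.
Then F(log(2)) - F(0) = (32) - (1/2) = 63/2.

63/2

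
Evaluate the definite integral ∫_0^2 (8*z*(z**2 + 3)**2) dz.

1264/3

Let u = z**2 + 3, so du = 2*z dz. When z = 0, u = 3; when z = 2, u = 7.
The integral becomes 4·∫ u**2 du from 3 to 7, with antiderivative 4*u**3/3.
Back in z: F(z) = 4*(z**2 + 3)**3/3.
Then F(2) - F(0) = (1372/3) - (36) = 1264/3.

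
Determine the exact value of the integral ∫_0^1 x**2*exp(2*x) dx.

-1/4 + exp(2)/4

Integrate by parts twice (u = x^2, dv = exp(2*x) dx).
An antiderivative is F(x) = (2*x**2 - 2*x + 1)*exp(2*x)/4.
Then F(1) - F(0) = (exp(2)/4) - (1/4) = -1/4 + exp(2)/4.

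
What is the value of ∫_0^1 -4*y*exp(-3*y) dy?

Integrate by parts once (u = y, dv = -4*exp(-3*y) dy).
An antiderivative is F(y) = (12*y + 4)*exp(-3*y)/9.
Then F(1) - F(0) = (16*exp(-3)/9) - (4/9) = -4/9 + 16*exp(-3)/9.

-4/9 + 16*exp(-3)/9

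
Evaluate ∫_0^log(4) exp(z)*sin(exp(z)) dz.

Let u = exp(z), so du = exp(z) dz. When z = 0, u = 1; when z = log(4), u = 4.
The integral becomes ∫ sin(u) du from 1 to 4, with antiderivative -cos(u).
Back in z: F(z) = -cos(exp(z)).
Then F(log(4)) - F(0) = (-cos(4)) - (-cos(1)) = cos(1) - cos(4).

cos(1) - cos(4)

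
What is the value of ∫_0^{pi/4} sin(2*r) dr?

1/2

An antiderivative is F(r) = -cos(2*r)/2.
Then F(pi/4) - F(0) = (0) - (-1/2) = 1/2.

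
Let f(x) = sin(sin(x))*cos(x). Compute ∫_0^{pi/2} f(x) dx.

1 - cos(1)

Let u = sin(x), so du = cos(x) dx. When x = 0, u = 0; when x = pi/2, u = 1.
The integral becomes ∫ sin(u) du from 0 to 1, with antiderivative -cos(u).
Back in x: F(x) = -cos(sin(x)).
Then F(pi/2) - F(0) = (-cos(1)) - (-1) = 1 - cos(1).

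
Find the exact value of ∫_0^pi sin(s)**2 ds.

Use the identity sin^2(s) = (1 - cos(2*s))/2.
An antiderivative is F(s) = s/2 - sin(2*s)/4.
Then F(pi) - F(0) = (pi/2) - (0) = pi/2.

pi/2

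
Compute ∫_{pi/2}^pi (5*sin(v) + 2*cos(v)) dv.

3

An antiderivative is F(v) = 2*sin(v) - 5*cos(v).
Then F(pi) - F(pi/2) = (5) - (2) = 3.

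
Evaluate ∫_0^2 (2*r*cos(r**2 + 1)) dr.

sin(5) - sin(1)

Let u = r**2 + 1, so du = 2*r dr. When r = 0, u = 1; when r = 2, u = 5.
The integral becomes ∫ cos(u) du from 1 to 5, with antiderivative sin(u).
Back in r: F(r) = sin(r**2 + 1).
Then F(2) - F(0) = (sin(5)) - (sin(1)) = sin(5) - sin(1).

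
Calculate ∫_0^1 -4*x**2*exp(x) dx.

Integrate by parts twice (u = x^2, dv = -4*exp(x) dx).
An antiderivative is F(x) = (-4*x**2 + 8*x - 8)*exp(x).
Then F(1) - F(0) = (-4*E) - (-8) = 8 - 4*E.

8 - 4*E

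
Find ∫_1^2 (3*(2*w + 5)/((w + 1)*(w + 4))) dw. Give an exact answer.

Factor the denominator: w**2 + 5*w + 4 = (w + 4)(w + 1).
Partial fractions: 3*(2*w + 5)/((w + 1)*(w + 4)) = 3/(w + 4) + 3/(w + 1).
An antiderivative is F(w) = 3*log(w + 1) + 3*log(w + 4).
Then F(2) - F(1) = (3*log(2) + 6*log(3)) - (3*log(2) + 3*log(5)) = -3*log(5) + 6*log(3).

-3*log(5) + 6*log(3)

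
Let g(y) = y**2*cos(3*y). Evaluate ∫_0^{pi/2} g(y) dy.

Integrate by parts twice (u = y^2, dv = cos(3*y) dy).
An antiderivative is F(y) = y**2*sin(3*y)/3 + 2*y*cos(3*y)/9 - 2*sin(3*y)/27.
Then F(pi/2) - F(0) = (2/27 - pi**2/12) - (0) = 2/27 - pi**2/12.

2/27 - pi**2/12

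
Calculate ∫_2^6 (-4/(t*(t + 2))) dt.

log(4/9)

Factor the denominator: t**2 + 2*t = (t + 2)t.
Partial fractions: -4/(t*(t + 2)) = 2/(t + 2) - 2/t.
An antiderivative is F(t) = -2*log(t) + 2*log(t + 2).
Then F(6) - F(2) = (log(16/9)) - (log(4)) = log(4/9).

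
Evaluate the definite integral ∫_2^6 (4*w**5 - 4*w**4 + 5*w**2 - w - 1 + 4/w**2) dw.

377912/15

By the power rule, an antiderivative is F(w) = 2*w**6/3 - 4*w**5/5 + 5*w**3/3 - w**2/2 - w - 4/w.
Then F(6) - F(2) = (378278/15) - (122/5) = 377912/15.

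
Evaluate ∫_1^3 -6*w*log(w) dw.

12 - 27*log(3)

Integrate by parts once (u = ln w, dv = -6*w dw).
An antiderivative is F(w) = -3*w**2*(2*log(w) - 1)/2.
Then F(3) - F(1) = (27/2 - 27*log(3)) - (3/2) = 12 - 27*log(3).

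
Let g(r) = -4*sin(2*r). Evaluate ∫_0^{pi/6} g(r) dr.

-1

An antiderivative is F(r) = 2*cos(2*r).
Then F(pi/6) - F(0) = (1) - (2) = -1.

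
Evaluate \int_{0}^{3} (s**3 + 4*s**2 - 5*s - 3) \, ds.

99/4

By the power rule, an antiderivative is F(s) = s**4/4 + 4*s**3/3 - 5*s**2/2 - 3*s.
Then F(3) - F(0) = (99/4) - (0) = 99/4.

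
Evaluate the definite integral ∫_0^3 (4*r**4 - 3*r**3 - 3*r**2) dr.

By the power rule, an antiderivative is F(r) = 4*r**5/5 - 3*r**4/4 - r**3.
Then F(3) - F(0) = (2133/20) - (0) = 2133/20.

2133/20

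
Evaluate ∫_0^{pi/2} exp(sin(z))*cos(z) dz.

-1 + E

Let u = sin(z), so du = cos(z) dz. When z = 0, u = 0; when z = pi/2, u = 1.
The integral becomes ∫ exp(u) du from 0 to 1, with antiderivative exp(u).
Back in z: F(z) = exp(sin(z)).
Then F(pi/2) - F(0) = (E) - (1) = -1 + E.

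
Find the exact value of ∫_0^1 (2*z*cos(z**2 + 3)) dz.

sin(4) - sin(3)

Let u = z**2 + 3, so du = 2*z dz. When z = 0, u = 3; when z = 1, u = 4.
The integral becomes ∫ cos(u) du from 3 to 4, with antiderivative sin(u).
Back in z: F(z) = sin(z**2 + 3).
Then F(1) - F(0) = (sin(4)) - (sin(3)) = sin(4) - sin(3).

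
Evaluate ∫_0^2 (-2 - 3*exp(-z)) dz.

An antiderivative is F(z) = -2*z + 3*exp(-z).
Then F(2) - F(0) = (-4 + 3*exp(-2)) - (3) = -7 + 3*exp(-2).

-7 + 3*exp(-2)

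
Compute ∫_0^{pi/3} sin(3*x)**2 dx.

pi/6

Use the identity sin^2(3*x) = (1 - cos(6*x))/2.
An antiderivative is F(x) = x/2 - sin(6*x)/12.
Then F(pi/3) - F(0) = (pi/6) - (0) = pi/6.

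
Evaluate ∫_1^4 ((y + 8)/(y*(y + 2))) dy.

Factor the denominator: y**2 + 2*y = (y + 2)y.
Partial fractions: (y + 8)/(y*(y + 2)) = -3/(y + 2) + 4/y.
An antiderivative is F(y) = 4*log(y) - 3*log(y + 2).
Then F(4) - F(1) = (log(32/27)) - (-log(27)) = log(32).

log(32)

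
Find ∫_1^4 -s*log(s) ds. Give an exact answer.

15/4 - 16*log(2)

Integrate by parts once (u = ln s, dv = -s ds).
An antiderivative is F(s) = -s**2*(2*log(s) - 1)/4.
Then F(4) - F(1) = (4 - 16*log(2)) - (1/4) = 15/4 - 16*log(2).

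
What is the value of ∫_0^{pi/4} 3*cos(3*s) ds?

An antiderivative is F(s) = sin(3*s).
Then F(pi/4) - F(0) = (sqrt(2)/2) - (0) = sqrt(2)/2.

sqrt(2)/2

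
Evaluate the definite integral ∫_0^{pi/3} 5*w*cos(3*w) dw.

Integrate by parts once (u = w, dv = 5*cos(3*w) dw).
An antiderivative is F(w) = 5*w*sin(3*w)/3 + 5*cos(3*w)/9.
Then F(pi/3) - F(0) = (-5/9) - (5/9) = -10/9.

-10/9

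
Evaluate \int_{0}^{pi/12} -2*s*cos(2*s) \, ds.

-sqrt(3)/4 - pi/24 + 1/2

Integrate by parts once (u = s, dv = -2*cos(2*s) ds).
An antiderivative is F(s) = -s*sin(2*s) - cos(2*s)/2.
Then F(pi/12) - F(0) = (-sqrt(3)/4 - pi/24) - (-1/2) = -sqrt(3)/4 - pi/24 + 1/2.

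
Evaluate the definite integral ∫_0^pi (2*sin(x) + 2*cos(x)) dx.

4

An antiderivative is F(x) = 2*sin(x) - 2*cos(x).
Then F(pi) - F(0) = (2) - (-2) = 4.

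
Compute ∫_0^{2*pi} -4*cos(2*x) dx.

0

An antiderivative is F(x) = -2*sin(2*x).
Then F(2*pi) - F(0) = (0) - (0) = 0.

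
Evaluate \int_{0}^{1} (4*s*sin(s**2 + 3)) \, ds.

2*cos(3) - 2*cos(4)

Let u = s**2 + 3, so du = 2*s ds. When s = 0, u = 3; when s = 1, u = 4.
The integral becomes 2·∫ sin(u) du from 3 to 4, with antiderivative -2*cos(u).
Back in s: F(s) = -2*cos(s**2 + 3).
Then F(1) - F(0) = (-2*cos(4)) - (-2*cos(3)) = 2*cos(3) - 2*cos(4).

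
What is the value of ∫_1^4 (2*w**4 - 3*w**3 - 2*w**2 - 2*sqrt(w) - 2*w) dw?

9097/60

By the power rule, an antiderivative is F(w) = 2*w**5/5 - 3*w**4/4 - 4*w**(3/2)/3 - 2*w**3/3 - w**2.
Then F(4) - F(1) = (2224/15) - (-67/20) = 9097/60.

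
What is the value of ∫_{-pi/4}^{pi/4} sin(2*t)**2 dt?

pi/4

Use the identity sin^2(2*t) = (1 - cos(4*t))/2.
An antiderivative is F(t) = t/2 - sin(4*t)/8.
Then F(pi/4) - F(-pi/4) = (pi/8) - (-pi/8) = pi/4.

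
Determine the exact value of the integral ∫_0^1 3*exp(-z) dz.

3 - 3*exp(-1)

An antiderivative is F(z) = -3*exp(-z).
Then F(1) - F(0) = (-3*exp(-1)) - (-3) = 3 - 3*exp(-1).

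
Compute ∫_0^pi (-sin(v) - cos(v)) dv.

-2

An antiderivative is F(v) = -sin(v) + cos(v).
Then F(pi) - F(0) = (-1) - (1) = -2.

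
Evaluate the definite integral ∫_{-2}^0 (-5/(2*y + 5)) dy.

-5*log(5)/2

An antiderivative is F(y) = -5*log(2*y + 5)/2.
Then F(0) - F(-2) = (-5*log(5)/2) - (0) = -5*log(5)/2.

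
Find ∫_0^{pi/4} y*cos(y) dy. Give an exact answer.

Integrate by parts once (u = y, dv = cos(y) dy).
An antiderivative is F(y) = y*sin(y) + cos(y).
Then F(pi/4) - F(0) = (sqrt(2)*(pi + 4)/8) - (1) = -1 + sqrt(2)*pi/8 + sqrt(2)/2.

-1 + sqrt(2)*pi/8 + sqrt(2)/2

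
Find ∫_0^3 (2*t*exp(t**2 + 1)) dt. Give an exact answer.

-exp(1) + exp(10)

Let u = t**2 + 1, so du = 2*t dt. When t = 0, u = 1; when t = 3, u = 10.
The integral becomes ∫ exp(u) du from 1 to 10, with antiderivative exp(u).
Back in t: F(t) = exp(t**2 + 1).
Then F(3) - F(0) = (exp(10)) - (exp(1)) = -exp(1) + exp(10).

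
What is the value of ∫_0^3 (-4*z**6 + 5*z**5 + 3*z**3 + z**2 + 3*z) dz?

-15651/28

By the power rule, an antiderivative is F(z) = -4*z**7/7 + 5*z**6/6 + 3*z**4/4 + z**3/3 + 3*z**2/2.
Then F(3) - F(0) = (-15651/28) - (0) = -15651/28.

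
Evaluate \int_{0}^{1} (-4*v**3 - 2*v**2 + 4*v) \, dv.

By the power rule, an antiderivative is F(v) = -v**4 - 2*v**3/3 + 2*v**2.
Then F(1) - F(0) = (1/3) - (0) = 1/3.

1/3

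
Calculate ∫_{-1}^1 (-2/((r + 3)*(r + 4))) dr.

log(25/36)

Factor the denominator: r**2 + 7*r + 12 = (r + 4)(r + 3).
Partial fractions: -2/((r + 3)*(r + 4)) = 2/(r + 4) - 2/(r + 3).
An antiderivative is F(r) = -2*log(r + 3) + 2*log(r + 4).
Then F(1) - F(-1) = (log(25/16)) - (log(9/4)) = log(25/36).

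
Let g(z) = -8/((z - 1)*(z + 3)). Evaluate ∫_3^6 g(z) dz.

Factor the denominator: z**2 + 2*z - 3 = (z + 3)(z - 1).
Partial fractions: -8/((z - 1)*(z + 3)) = 2/(z + 3) - 2/(z - 1).
An antiderivative is F(z) = -2*log(z - 1) + 2*log(z + 3).
Then F(6) - F(3) = (log(81/25)) - (log(9)) = log(9/25).

log(9/25)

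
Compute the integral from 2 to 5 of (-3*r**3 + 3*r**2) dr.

By the power rule, an antiderivative is F(r) = -3*r**4/4 + r**3.
Then F(5) - F(2) = (-1375/4) - (-4) = -1359/4.

-1359/4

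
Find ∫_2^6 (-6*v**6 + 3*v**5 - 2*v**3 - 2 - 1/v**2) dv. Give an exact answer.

-4560943/21

By the power rule, an antiderivative is F(v) = -6*v**7/7 + v**6/2 - v**4/2 - 2*v + 1/v.
Then F(6) - F(2) = (-9125633/42) - (-1249/14) = -4560943/21.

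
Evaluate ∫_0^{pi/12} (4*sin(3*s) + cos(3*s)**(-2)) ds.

An antiderivative is F(s) = -4*cos(3*s)/3 + tan(3*s)/3.
Then F(pi/12) - F(0) = (1/3 - 2*sqrt(2)/3) - (-4/3) = 5/3 - 2*sqrt(2)/3.

5/3 - 2*sqrt(2)/3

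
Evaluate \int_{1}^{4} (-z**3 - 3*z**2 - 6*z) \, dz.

By the power rule, an antiderivative is F(z) = -z**4/4 - z**3 - 3*z**2.
Then F(4) - F(1) = (-176) - (-17/4) = -687/4.

-687/4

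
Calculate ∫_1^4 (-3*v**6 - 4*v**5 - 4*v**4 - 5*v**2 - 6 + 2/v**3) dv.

By the power rule, an antiderivative is F(v) = -3*v**7/7 - 2*v**6/3 - 4*v**5/5 - 5*v**3/3 - 6*v - 1/v**2.
Then F(4) - F(1) = (-17979881/1680) - (-1109/105) = -5987379/560.

-5987379/560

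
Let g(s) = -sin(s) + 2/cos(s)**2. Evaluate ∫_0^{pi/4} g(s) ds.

sqrt(2)/2 + 1

An antiderivative is F(s) = cos(s) + 2*tan(s).
Then F(pi/4) - F(0) = (sqrt(2)/2 + 2) - (1) = sqrt(2)/2 + 1.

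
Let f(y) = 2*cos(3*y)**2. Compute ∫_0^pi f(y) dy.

Use the identity cos^2(3*y) = (1 + cos(6*y))/2.
An antiderivative is F(y) = y + sin(6*y)/6.
Then F(pi) - F(0) = (pi) - (0) = pi.

pi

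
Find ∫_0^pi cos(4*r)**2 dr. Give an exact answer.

Use the identity cos^2(4*r) = (1 + cos(8*r))/2.
An antiderivative is F(r) = r/2 + sin(8*r)/16.
Then F(pi) - F(0) = (pi/2) - (0) = pi/2.

pi/2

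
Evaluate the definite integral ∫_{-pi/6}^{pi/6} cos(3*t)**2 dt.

Use the identity cos^2(3*t) = (1 + cos(6*t))/2.
An antiderivative is F(t) = t/2 + sin(6*t)/12.
Then F(pi/6) - F(-pi/6) = (pi/12) - (-pi/12) = pi/6.

pi/6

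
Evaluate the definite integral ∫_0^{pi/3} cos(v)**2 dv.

sqrt(3)/8 + pi/6

Use the identity cos^2(v) = (1 + cos(2*v))/2.
An antiderivative is F(v) = v/2 + sin(2*v)/4.
Then F(pi/3) - F(0) = (sqrt(3)/8 + pi/6) - (0) = sqrt(3)/8 + pi/6.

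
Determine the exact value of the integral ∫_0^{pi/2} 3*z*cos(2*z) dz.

Integrate by parts once (u = z, dv = 3*cos(2*z) dz).
An antiderivative is F(z) = 3*z*sin(2*z)/2 + 3*cos(2*z)/4.
Then F(pi/2) - F(0) = (-3/4) - (3/4) = -3/2.

-3/2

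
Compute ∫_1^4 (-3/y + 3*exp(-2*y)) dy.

-6*log(2) - 3*exp(-8)/2 + 3*exp(-2)/2

An antiderivative is F(y) = -3*log(y) - 3*exp(-2*y)/2.
Then F(4) - F(1) = (-6*log(2) - 3*exp(-8)/2) - (-3*exp(-2)/2) = -6*log(2) - 3*exp(-8)/2 + 3*exp(-2)/2.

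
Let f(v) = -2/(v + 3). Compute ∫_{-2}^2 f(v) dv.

-log(25)

An antiderivative is F(v) = -2*log(v + 3).
Then F(2) - F(-2) = (-log(25)) - (0) = -log(25).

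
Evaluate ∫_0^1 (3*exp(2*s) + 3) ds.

An antiderivative is F(s) = 3*exp(2*s)/2 + 3*s.
Then F(1) - F(0) = (3 + 3*exp(2)/2) - (3/2) = 3/2 + 3*exp(2)/2.

3/2 + 3*exp(2)/2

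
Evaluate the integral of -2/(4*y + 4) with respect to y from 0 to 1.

An antiderivative is F(y) = -log(4*y + 4)/2.
Then F(1) - F(0) = (-3*log(2)/2) - (-log(2)) = -log(2)/2.

-log(2)/2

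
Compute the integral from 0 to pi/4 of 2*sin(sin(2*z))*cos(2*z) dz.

1 - cos(1)

Let u = sin(2*z), so du = 2*cos(2*z) dz. When z = 0, u = 0; when z = pi/4, u = 1.
The integral becomes ∫ sin(u) du from 0 to 1, with antiderivative -cos(u).
Back in z: F(z) = -cos(sin(2*z)).
Then F(pi/4) - F(0) = (-cos(1)) - (-1) = 1 - cos(1).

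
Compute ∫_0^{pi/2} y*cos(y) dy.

-1 + pi/2

Integrate by parts once (u = y, dv = cos(y) dy).
An antiderivative is F(y) = y*sin(y) + cos(y).
Then F(pi/2) - F(0) = (pi/2) - (1) = -1 + pi/2.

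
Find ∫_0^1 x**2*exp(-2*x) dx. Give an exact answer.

Integrate by parts twice (u = x^2, dv = exp(-2*x) dx).
An antiderivative is F(x) = (-2*x**2 - 2*x - 1)*exp(-2*x)/4.
Then F(1) - F(0) = (-5*exp(-2)/4) - (-1/4) = (-5 + exp(2))*exp(-2)/4.

(-5 + exp(2))*exp(-2)/4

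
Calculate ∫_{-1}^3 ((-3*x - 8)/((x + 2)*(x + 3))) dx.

-log(75)

Factor the denominator: x**2 + 5*x + 6 = (x + 3)(x + 2).
Partial fractions: (-3*x - 8)/((x + 2)*(x + 3)) = -1/(x + 3) - 2/(x + 2).
An antiderivative is F(x) = -2*log(x + 2) - log(x + 3).
Then F(3) - F(-1) = (-2*log(5) - log(3) - log(2)) - (-log(2)) = -log(75).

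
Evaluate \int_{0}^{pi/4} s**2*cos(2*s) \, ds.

Integrate by parts twice (u = s^2, dv = cos(2*s) ds).
An antiderivative is F(s) = s**2*sin(2*s)/2 + s*cos(2*s)/2 - sin(2*s)/4.
Then F(pi/4) - F(0) = (-1/4 + pi**2/32) - (0) = -1/4 + pi**2/32.

-1/4 + pi**2/32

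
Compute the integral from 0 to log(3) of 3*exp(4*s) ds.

Let u = exp(s), so du = exp(s) ds. When s = 0, u = 1; when s = log(3), u = 3.
The integral becomes 3·∫ u**3 du from 1 to 3, with antiderivative 3*u**4/4.
Back in s: F(s) = 3*exp(4*s)/4.
Then F(log(3)) - F(0) = (243/4) - (3/4) = 60.

60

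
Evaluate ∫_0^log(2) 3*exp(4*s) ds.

Let u = exp(s), so du = exp(s) ds. When s = 0, u = 1; when s = log(2), u = 2.
The integral becomes 3·∫ u**3 du from 1 to 2, with antiderivative 3*u**4/4.
Back in s: F(s) = 3*exp(4*s)/4.
Then F(log(2)) - F(0) = (12) - (3/4) = 45/4.

45/4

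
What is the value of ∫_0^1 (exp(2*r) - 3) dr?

-7/2 + exp(2)/2

An antiderivative is F(r) = exp(2*r)/2 - 3*r.
Then F(1) - F(0) = (-3 + exp(2)/2) - (1/2) = -7/2 + exp(2)/2.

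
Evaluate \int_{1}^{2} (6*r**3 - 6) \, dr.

By the power rule, an antiderivative is F(r) = 3*r**4/2 - 6*r.
Then F(2) - F(1) = (12) - (-9/2) = 33/2.

33/2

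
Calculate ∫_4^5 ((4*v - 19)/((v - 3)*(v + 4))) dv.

-16*log(2) + 10*log(3)

Factor the denominator: v**2 + v - 12 = (v + 4)(v - 3).
Partial fractions: (4*v - 19)/((v - 3)*(v + 4)) = 5/(v + 4) - 1/(v - 3).
An antiderivative is F(v) = -log(v - 3) + 5*log(v + 4).
Then F(5) - F(4) = (-log(2) + 10*log(3)) - (15*log(2)) = -16*log(2) + 10*log(3).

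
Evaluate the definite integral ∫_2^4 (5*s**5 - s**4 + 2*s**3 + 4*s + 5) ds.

By the power rule, an antiderivative is F(s) = 5*s**6/6 - s**5/5 + s**4/2 + 2*s**2 + 5*s.
Then F(4) - F(2) = (50828/15) - (1094/15) = 16578/5.

16578/5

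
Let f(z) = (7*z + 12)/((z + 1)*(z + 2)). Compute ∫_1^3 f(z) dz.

-2*log(3) + 2*log(5) + 5*log(2)

Factor the denominator: z**2 + 3*z + 2 = (z + 2)(z + 1).
Partial fractions: (7*z + 12)/((z + 1)*(z + 2)) = 2/(z + 2) + 5/(z + 1).
An antiderivative is F(z) = 5*log(z + 1) + 2*log(z + 2).
Then F(3) - F(1) = (2*log(5) + 10*log(2)) - (2*log(3) + 5*log(2)) = -2*log(3) + 2*log(5) + 5*log(2).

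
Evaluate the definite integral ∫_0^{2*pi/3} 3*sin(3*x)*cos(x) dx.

27/16

Use the identity sin(3*x)cos(x) = [sin(4*x) + sin(2*x)]/2.
An antiderivative is F(x) = -3*cos(2*x)/4 - 3*cos(4*x)/8.
Then F(2*pi/3) - F(0) = (9/16) - (-9/8) = 27/16.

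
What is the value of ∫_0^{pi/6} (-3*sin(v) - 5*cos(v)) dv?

-11/2 + 3*sqrt(3)/2

An antiderivative is F(v) = -5*sin(v) + 3*cos(v).
Then F(pi/6) - F(0) = (-5/2 + 3*sqrt(3)/2) - (3) = -11/2 + 3*sqrt(3)/2.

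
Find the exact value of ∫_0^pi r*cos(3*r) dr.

Integrate by parts once (u = r, dv = cos(3*r) dr).
An antiderivative is F(r) = r*sin(3*r)/3 + cos(3*r)/9.
Then F(pi) - F(0) = (-1/9) - (1/9) = -2/9.

-2/9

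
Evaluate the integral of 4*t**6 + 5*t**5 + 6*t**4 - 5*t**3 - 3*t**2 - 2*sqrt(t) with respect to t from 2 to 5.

By the power rule, an antiderivative is F(t) = 4*t**7/7 + 5*t**6/6 + 6*t**5/5 - 5*t**4/4 - 4*t**(3/2)/3 - t**3.
Then F(5) - F(2) = (5082625/84 - 20*sqrt(5)/3) - (14372/105 - 8*sqrt(2)/3) = -20*sqrt(5)/3 + 8*sqrt(2)/3 + 8451879/140.

-20*sqrt(5)/3 + 8*sqrt(2)/3 + 8451879/140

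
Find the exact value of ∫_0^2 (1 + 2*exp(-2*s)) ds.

An antiderivative is F(s) = s - exp(-2*s).
Then F(2) - F(0) = (2 - exp(-4)) - (-1) = 3 - exp(-4).

3 - exp(-4)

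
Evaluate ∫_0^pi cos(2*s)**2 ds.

pi/2

Use the identity cos^2(2*s) = (1 + cos(4*s))/2.
An antiderivative is F(s) = s/2 + sin(4*s)/8.
Then F(pi) - F(0) = (pi/2) - (0) = pi/2.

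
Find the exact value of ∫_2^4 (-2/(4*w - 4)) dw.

An antiderivative is F(w) = -log(4*w - 4)/2.
Then F(4) - F(2) = (-log(12)/2) - (-log(2)) = -log(12)/2 + log(2).

-log(12)/2 + log(2)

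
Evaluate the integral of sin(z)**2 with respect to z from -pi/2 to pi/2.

pi/2

Use the identity sin^2(z) = (1 - cos(2*z))/2.
An antiderivative is F(z) = z/2 - sin(2*z)/4.
Then F(pi/2) - F(-pi/2) = (pi/4) - (-pi/4) = pi/2.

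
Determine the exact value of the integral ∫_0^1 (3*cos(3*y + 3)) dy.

Let u = 3*y + 3, so du = 3 dy. When y = 0, u = 3; when y = 1, u = 6.
The integral becomes ∫ cos(u) du from 3 to 6, with antiderivative sin(u).
Back in y: F(y) = sin(3*y + 3).
Then F(1) - F(0) = (sin(6)) - (sin(3)) = sin(6) - sin(3).

sin(6) - sin(3)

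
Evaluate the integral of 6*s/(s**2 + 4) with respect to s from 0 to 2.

Let u = s**2 + 4, so du = 2*s ds. When s = 0, u = 4; when s = 2, u = 8.
The integral becomes 3·∫ 1/u du from 4 to 8, with antiderivative 3*log(u).
Back in s: F(s) = 3*log(s**2 + 4).
Then F(2) - F(0) = (9*log(2)) - (log(64)) = log(8).

log(8)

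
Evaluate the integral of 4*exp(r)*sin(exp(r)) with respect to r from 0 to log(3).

4*cos(1) - 4*cos(3)

Let u = exp(r), so du = exp(r) dr. When r = 0, u = 1; when r = log(3), u = 3.
The integral becomes 4·∫ sin(u) du from 1 to 3, with antiderivative -4*cos(u).
Back in r: F(r) = -4*cos(exp(r)).
Then F(log(3)) - F(0) = (-4*cos(3)) - (-4*cos(1)) = 4*cos(1) - 4*cos(3).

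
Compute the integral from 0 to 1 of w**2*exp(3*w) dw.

-2/27 + 5*exp(3)/27

Integrate by parts twice (u = w^2, dv = exp(3*w) dw).
An antiderivative is F(w) = (9*w**2 - 6*w + 2)*exp(3*w)/27.
Then F(1) - F(0) = (5*exp(3)/27) - (2/27) = -2/27 + 5*exp(3)/27.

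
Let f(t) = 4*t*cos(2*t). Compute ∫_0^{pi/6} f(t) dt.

Integrate by parts once (u = t, dv = 4*cos(2*t) dt).
An antiderivative is F(t) = 2*t*sin(2*t) + cos(2*t).
Then F(pi/6) - F(0) = (1/2 + sqrt(3)*pi/6) - (1) = -1/2 + sqrt(3)*pi/6.

-1/2 + sqrt(3)*pi/6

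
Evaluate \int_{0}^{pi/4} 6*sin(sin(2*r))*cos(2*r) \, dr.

3 - 3*cos(1)

Let u = sin(2*r), so du = 2*cos(2*r) dr. When r = 0, u = 0; when r = pi/4, u = 1.
The integral becomes 3·∫ sin(u) du from 0 to 1, with antiderivative -3*cos(u).
Back in r: F(r) = -3*cos(sin(2*r)).
Then F(pi/4) - F(0) = (-3*cos(1)) - (-3) = 3 - 3*cos(1).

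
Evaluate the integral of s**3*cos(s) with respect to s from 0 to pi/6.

-3*sqrt(3) - pi/2 + pi**3/432 + sqrt(3)*pi**2/24 + 6

Integrate by parts 3 times (u = s^3, dv = cos(s) ds).
An antiderivative is F(s) = s**3*sin(s) + 3*s**2*cos(s) - 6*s*sin(s) - 6*cos(s).
Then F(pi/6) - F(0) = (-3*sqrt(3) - pi/2 + pi**3/432 + sqrt(3)*pi**2/24) - (-6) = -3*sqrt(3) - pi/2 + pi**3/432 + sqrt(3)*pi**2/24 + 6.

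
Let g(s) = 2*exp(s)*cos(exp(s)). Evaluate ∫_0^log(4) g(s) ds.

Let u = exp(s), so du = exp(s) ds. When s = 0, u = 1; when s = log(4), u = 4.
The integral becomes 2·∫ cos(u) du from 1 to 4, with antiderivative 2*sin(u).
Back in s: F(s) = 2*sin(exp(s)).
Then F(log(4)) - F(0) = (2*sin(4)) - (2*sin(1)) = -2*sin(1) + 2*sin(4).

-2*sin(1) + 2*sin(4)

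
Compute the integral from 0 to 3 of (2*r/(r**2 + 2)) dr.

log(11/2)

Let u = r**2 + 2, so du = 2*r dr. When r = 0, u = 2; when r = 3, u = 11.
The integral becomes ∫ 1/u du from 2 to 11, with antiderivative log(u).
Back in r: F(r) = log(r**2 + 2).
Then F(3) - F(0) = (log(11)) - (log(2)) = log(11/2).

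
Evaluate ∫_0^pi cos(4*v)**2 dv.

Use the identity cos^2(4*v) = (1 + cos(8*v))/2.
An antiderivative is F(v) = v/2 + sin(8*v)/16.
Then F(pi) - F(0) = (pi/2) - (0) = pi/2.

pi/2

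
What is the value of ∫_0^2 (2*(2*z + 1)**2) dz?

124/3

Let u = 2*z + 1, so du = 2 dz. When z = 0, u = 1; when z = 2, u = 5.
The integral becomes ∫ u**2 du from 1 to 5, with antiderivative u**3/3.
Back in z: F(z) = (2*z + 1)**3/3.
Then F(2) - F(0) = (125/3) - (1/3) = 124/3.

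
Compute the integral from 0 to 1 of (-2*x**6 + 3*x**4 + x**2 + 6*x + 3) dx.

By the power rule, an antiderivative is F(x) = -2*x**7/7 + 3*x**5/5 + x**3/3 + 3*x**2 + 3*x.
Then F(1) - F(0) = (698/105) - (0) = 698/105.

698/105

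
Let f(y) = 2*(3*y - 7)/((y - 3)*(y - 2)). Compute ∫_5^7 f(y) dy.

-2*log(3) + 4*log(2) + 2*log(5)

Factor the denominator: y**2 - 5*y + 6 = (y - 2)(y - 3).
Partial fractions: 2*(3*y - 7)/((y - 3)*(y - 2)) = 2/(y - 2) + 4/(y - 3).
An antiderivative is F(y) = 4*log(y - 3) + 2*log(y - 2).
Then F(7) - F(5) = (2*log(5) + 8*log(2)) - (2*log(3) + 4*log(2)) = -2*log(3) + 4*log(2) + 2*log(5).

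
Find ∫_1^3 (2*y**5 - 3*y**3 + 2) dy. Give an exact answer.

By the power rule, an antiderivative is F(y) = y**6/3 - 3*y**4/4 + 2*y.
Then F(3) - F(1) = (753/4) - (19/12) = 560/3.

560/3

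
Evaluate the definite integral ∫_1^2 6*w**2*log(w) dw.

Integrate by parts once (u = ln w, dv = 6*w**2 dw).
An antiderivative is F(w) = 2*w**3*(3*log(w) - 1)/3.
Then F(2) - F(1) = (-16/3 + 16*log(2)) - (-2/3) = -14/3 + 16*log(2).

-14/3 + 16*log(2)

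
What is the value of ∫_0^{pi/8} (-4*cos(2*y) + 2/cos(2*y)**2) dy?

An antiderivative is F(y) = -2*sin(2*y) + tan(2*y).
Then F(pi/8) - F(0) = (1 - sqrt(2)) - (0) = 1 - sqrt(2).

1 - sqrt(2)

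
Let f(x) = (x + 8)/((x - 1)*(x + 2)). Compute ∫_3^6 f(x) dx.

Factor the denominator: x**2 + x - 2 = (x + 2)(x - 1).
Partial fractions: (x + 8)/((x - 1)*(x + 2)) = -2/(x + 2) + 3/(x - 1).
An antiderivative is F(x) = 3*log(x - 1) - 2*log(x + 2).
Then F(6) - F(3) = (-6*log(2) + 3*log(5)) - (log(8/25)) = -9*log(2) + 5*log(5).

-9*log(2) + 5*log(5)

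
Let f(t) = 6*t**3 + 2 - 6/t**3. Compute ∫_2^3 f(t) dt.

By the power rule, an antiderivative is F(t) = 3*t**4/2 + 2*t + 3/t**2.
Then F(3) - F(2) = (767/6) - (115/4) = 1189/12.

1189/12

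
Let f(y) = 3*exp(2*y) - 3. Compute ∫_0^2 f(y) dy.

An antiderivative is F(y) = 3*exp(2*y)/2 - 3*y.
Then F(2) - F(0) = (-6 + 3*exp(4)/2) - (3/2) = -15/2 + 3*exp(4)/2.

-15/2 + 3*exp(4)/2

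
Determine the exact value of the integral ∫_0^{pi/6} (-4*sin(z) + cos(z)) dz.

-7/2 + 2*sqrt(3)

An antiderivative is F(z) = sin(z) + 4*cos(z).
Then F(pi/6) - F(0) = (1/2 + 2*sqrt(3)) - (4) = -7/2 + 2*sqrt(3).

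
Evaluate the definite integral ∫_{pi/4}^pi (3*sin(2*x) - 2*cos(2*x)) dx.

An antiderivative is F(x) = -sin(2*x) - 3*cos(2*x)/2.
Then F(pi) - F(pi/4) = (-3/2) - (-1) = -1/2.

-1/2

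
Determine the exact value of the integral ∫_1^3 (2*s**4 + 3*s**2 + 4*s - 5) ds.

644/5

By the power rule, an antiderivative is F(s) = 2*s**5/5 + s**3 + 2*s**2 - 5*s.
Then F(3) - F(1) = (636/5) - (-8/5) = 644/5.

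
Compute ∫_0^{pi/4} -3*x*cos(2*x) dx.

3/4 - 3*pi/8

Integrate by parts once (u = x, dv = -3*cos(2*x) dx).
An antiderivative is F(x) = -3*x*sin(2*x)/2 - 3*cos(2*x)/4.
Then F(pi/4) - F(0) = (-3*pi/8) - (-3/4) = 3/4 - 3*pi/8.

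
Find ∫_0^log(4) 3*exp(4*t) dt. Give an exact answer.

Let u = exp(t), so du = exp(t) dt. When t = 0, u = 1; when t = log(4), u = 4.
The integral becomes 3·∫ u**3 du from 1 to 4, with antiderivative 3*u**4/4.
Back in t: F(t) = 3*exp(4*t)/4.
Then F(log(4)) - F(0) = (192) - (3/4) = 765/4.

765/4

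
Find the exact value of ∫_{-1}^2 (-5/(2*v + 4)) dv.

An antiderivative is F(v) = -5*log(2*v + 4)/2.
Then F(2) - F(-1) = (-15*log(2)/2) - (-5*log(2)/2) = -log(32).

-log(32)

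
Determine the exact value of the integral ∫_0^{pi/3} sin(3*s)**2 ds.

pi/6

Use the identity sin^2(3*s) = (1 - cos(6*s))/2.
An antiderivative is F(s) = s/2 - sin(6*s)/12.
Then F(pi/3) - F(0) = (pi/6) - (0) = pi/6.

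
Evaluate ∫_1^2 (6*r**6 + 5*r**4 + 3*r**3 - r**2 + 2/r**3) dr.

3140/21

By the power rule, an antiderivative is F(r) = 6*r**7/7 + r**5 + 3*r**4/4 - r**3/3 - 1/r**2.
Then F(2) - F(1) = (12667/84) - (107/84) = 3140/21.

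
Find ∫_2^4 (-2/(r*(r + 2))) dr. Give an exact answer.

log(3/4)

Factor the denominator: r**2 + 2*r = (r + 2)r.
Partial fractions: -2/(r*(r + 2)) = 1/(r + 2) - 1/r.
An antiderivative is F(r) = -log(r) + log(r + 2).
Then F(4) - F(2) = (log(3/2)) - (log(2)) = log(3/4).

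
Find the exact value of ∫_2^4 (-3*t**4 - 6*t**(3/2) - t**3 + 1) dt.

By the power rule, an antiderivative is F(t) = -12*t**(5/2)/5 - 3*t**5/5 - t**4/4 + t.
Then F(4) - F(2) = (-3756/5) - (-106/5 - 48*sqrt(2)/5) = -730 + 48*sqrt(2)/5.

-730 + 48*sqrt(2)/5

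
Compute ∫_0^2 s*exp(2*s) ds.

Integrate by parts once (u = s, dv = exp(2*s) ds).
An antiderivative is F(s) = (2*s - 1)*exp(2*s)/4.
Then F(2) - F(0) = (3*exp(4)/4) - (-1/4) = 1/4 + 3*exp(4)/4.

1/4 + 3*exp(4)/4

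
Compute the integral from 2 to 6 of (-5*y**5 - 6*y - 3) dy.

-116804/3

By the power rule, an antiderivative is F(y) = -5*y**6/6 - 3*y**2 - 3*y.
Then F(6) - F(2) = (-39006) - (-214/3) = -116804/3.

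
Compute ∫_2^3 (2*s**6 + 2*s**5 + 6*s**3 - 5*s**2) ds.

By the power rule, an antiderivative is F(s) = 2*s**7/7 + s**6/3 + 3*s**4/2 - 5*s**3/3.
Then F(3) - F(2) = (13221/14) - (480/7) = 12261/14.

12261/14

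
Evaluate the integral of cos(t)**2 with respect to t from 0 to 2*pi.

Use the identity cos^2(t) = (1 + cos(2*t))/2.
An antiderivative is F(t) = t/2 + sin(2*t)/4.
Then F(2*pi) - F(0) = (pi) - (0) = pi.

pi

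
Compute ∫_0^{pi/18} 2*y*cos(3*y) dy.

Integrate by parts once (u = y, dv = 2*cos(3*y) dy).
An antiderivative is F(y) = 2*y*sin(3*y)/3 + 2*cos(3*y)/9.
Then F(pi/18) - F(0) = (pi/54 + sqrt(3)/9) - (2/9) = -2/9 + pi/54 + sqrt(3)/9.

-2/9 + pi/54 + sqrt(3)/9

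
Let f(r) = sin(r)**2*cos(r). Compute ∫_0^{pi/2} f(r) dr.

1/3

Let u = sin(r), so du = cos(r) dr. When r = 0, u = 0; when r = pi/2, u = 1.
The integral becomes ∫ u**2 du from 0 to 1, with antiderivative u**3/3.
Back in r: F(r) = sin(r)**3/3.
Then F(pi/2) - F(0) = (1/3) - (0) = 1/3.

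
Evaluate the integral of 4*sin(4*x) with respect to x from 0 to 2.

1 - cos(8)

Let u = 4*x, so du = 4 dx. When x = 0, u = 0; when x = 2, u = 8.
The integral becomes ∫ sin(u) du from 0 to 8, with antiderivative -cos(u).
Back in x: F(x) = -cos(4*x).
Then F(2) - F(0) = (-cos(8)) - (-1) = 1 - cos(8).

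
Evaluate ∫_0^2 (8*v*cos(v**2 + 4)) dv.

-4*sin(4) + 4*sin(8)

Let u = v**2 + 4, so du = 2*v dv. When v = 0, u = 4; when v = 2, u = 8.
The integral becomes 4·∫ cos(u) du from 4 to 8, with antiderivative 4*sin(u).
Back in v: F(v) = 4*sin(v**2 + 4).
Then F(2) - F(0) = (4*sin(8)) - (4*sin(4)) = -4*sin(4) + 4*sin(8).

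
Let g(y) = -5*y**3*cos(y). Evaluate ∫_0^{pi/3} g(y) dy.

-15 - 5*pi**2/6 - 5*sqrt(3)*pi**3/54 + 5*sqrt(3)*pi

Integrate by parts 3 times (u = y^3, dv = -5*cos(y) dy).
An antiderivative is F(y) = -5*y**3*sin(y) - 15*y**2*cos(y) + 30*y*sin(y) + 30*cos(y).
Then F(pi/3) - F(0) = (-5*pi**2/6 - 5*sqrt(3)*pi**3/54 + 15 + 5*sqrt(3)*pi) - (30) = -15 - 5*pi**2/6 - 5*sqrt(3)*pi**3/54 + 5*sqrt(3)*pi.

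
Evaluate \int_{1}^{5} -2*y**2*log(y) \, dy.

248/9 - 250*log(5)/3

Integrate by parts once (u = ln y, dv = -2*y**2 dy).
An antiderivative is F(y) = -2*y**3*(3*log(y) - 1)/9.
Then F(5) - F(1) = (250/9 - 250*log(5)/3) - (2/9) = 248/9 - 250*log(5)/3.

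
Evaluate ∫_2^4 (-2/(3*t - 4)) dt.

-4*log(2)/3

An antiderivative is F(t) = -2*log(3*t - 4)/3.
Then F(4) - F(2) = (-log(4)) - (-2*log(2)/3) = -4*log(2)/3.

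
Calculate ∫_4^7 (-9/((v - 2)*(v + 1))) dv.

-6*log(5) + 12*log(2)

Factor the denominator: v**2 - v - 2 = (v + 1)(v - 2).
Partial fractions: -9/((v - 2)*(v + 1)) = 3/(v + 1) - 3/(v - 2).
An antiderivative is F(v) = -3*log(v - 2) + 3*log(v + 1).
Then F(7) - F(4) = (-3*log(5) + 9*log(2)) - (-3*log(2) + 3*log(5)) = -6*log(5) + 12*log(2).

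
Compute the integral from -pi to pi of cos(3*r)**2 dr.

pi

Use the identity cos^2(3*r) = (1 + cos(6*r))/2.
An antiderivative is F(r) = r/2 + sin(6*r)/12.
Then F(pi) - F(-pi) = (pi/2) - (-pi/2) = pi.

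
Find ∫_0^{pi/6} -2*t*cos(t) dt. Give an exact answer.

Integrate by parts once (u = t, dv = -2*cos(t) dt).
An antiderivative is F(t) = -2*t*sin(t) - 2*cos(t).
Then F(pi/6) - F(0) = (-sqrt(3) - pi/6) - (-2) = -sqrt(3) - pi/6 + 2.

-sqrt(3) - pi/6 + 2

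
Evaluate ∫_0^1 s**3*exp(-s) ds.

Integrate by parts 3 times (u = s^3, dv = exp(-s) ds).
An antiderivative is F(s) = (-s**3 - 3*s**2 - 6*s - 6)*exp(-s).
Then F(1) - F(0) = (-16*exp(-1)) - (-6) = 6 - 16*exp(-1).

6 - 16*exp(-1)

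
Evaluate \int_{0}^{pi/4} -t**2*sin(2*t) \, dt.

Integrate by parts twice (u = t^2, dv = -sin(2*t) dt).
An antiderivative is F(t) = t**2*cos(2*t)/2 - t*sin(2*t)/2 - cos(2*t)/4.
Then F(pi/4) - F(0) = (-pi/8) - (-1/4) = 1/4 - pi/8.

1/4 - pi/8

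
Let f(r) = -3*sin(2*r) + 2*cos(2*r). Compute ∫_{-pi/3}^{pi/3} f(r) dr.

sqrt(3)

An antiderivative is F(r) = sin(2*r) + 3*cos(2*r)/2.
Then F(pi/3) - F(-pi/3) = (-3/4 + sqrt(3)/2) - (-sqrt(3)/2 - 3/4) = sqrt(3).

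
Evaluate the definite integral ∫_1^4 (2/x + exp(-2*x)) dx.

An antiderivative is F(x) = 2*log(x) - exp(-2*x)/2.
Then F(4) - F(1) = (-exp(-8)/2 + 4*log(2)) - (-exp(-2)/2) = (-1 + exp(6) + 8*exp(8)*log(2))*exp(-8)/2.

(-1 + exp(6) + 8*exp(8)*log(2))*exp(-8)/2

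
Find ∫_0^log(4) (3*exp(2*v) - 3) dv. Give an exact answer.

An antiderivative is F(v) = 3*exp(2*v)/2 - 3*v.
Then F(log(4)) - F(0) = (24 - 6*log(2)) - (3/2) = 45/2 - log(64).

45/2 - log(64)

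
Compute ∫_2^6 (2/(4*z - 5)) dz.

An antiderivative is F(z) = log(4*z - 5)/2.
Then F(6) - F(2) = (log(19)/2) - (log(3)/2) = -log(3)/2 + log(19)/2.

-log(3)/2 + log(19)/2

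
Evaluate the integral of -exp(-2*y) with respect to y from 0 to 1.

(1 - exp(2))*exp(-2)/2

An antiderivative is F(y) = exp(-2*y)/2.
Then F(1) - F(0) = (exp(-2)/2) - (1/2) = (1 - exp(2))*exp(-2)/2.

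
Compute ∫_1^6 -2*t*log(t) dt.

Integrate by parts once (u = ln t, dv = -2*t dt).
An antiderivative is F(t) = -t**2*(2*log(t) - 1)/2.
Then F(6) - F(1) = (-36*log(3) - 36*log(2) + 18) - (1/2) = -36*log(3) - 36*log(2) + 35/2.

-36*log(3) - 36*log(2) + 35/2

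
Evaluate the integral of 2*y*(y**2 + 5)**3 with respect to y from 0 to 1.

Let u = y**2 + 5, so du = 2*y dy. When y = 0, u = 5; when y = 1, u = 6.
The integral becomes ∫ u**3 du from 5 to 6, with antiderivative u**4/4.
Back in y: F(y) = (y**2 + 5)**4/4.
Then F(1) - F(0) = (324) - (625/4) = 671/4.

671/4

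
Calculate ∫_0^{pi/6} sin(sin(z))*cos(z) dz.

1 - cos(1/2)

Let u = sin(z), so du = cos(z) dz. When z = 0, u = 0; when z = pi/6, u = 1/2.
The integral becomes ∫ sin(u) du from 0 to 1/2, with antiderivative -cos(u).
Back in z: F(z) = -cos(sin(z)).
Then F(pi/6) - F(0) = (-cos(1/2)) - (-1) = 1 - cos(1/2).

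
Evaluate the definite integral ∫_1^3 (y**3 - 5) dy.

By the power rule, an antiderivative is F(y) = y**4/4 - 5*y.
Then F(3) - F(1) = (21/4) - (-19/4) = 10.

10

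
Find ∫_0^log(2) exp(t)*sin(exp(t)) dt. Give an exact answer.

Let u = exp(t), so du = exp(t) dt. When t = 0, u = 1; when t = log(2), u = 2.
The integral becomes ∫ sin(u) du from 1 to 2, with antiderivative -cos(u).
Back in t: F(t) = -cos(exp(t)).
Then F(log(2)) - F(0) = (-cos(2)) - (-cos(1)) = -cos(2) + cos(1).

-cos(2) + cos(1)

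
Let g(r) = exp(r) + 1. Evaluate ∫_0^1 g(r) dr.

An antiderivative is F(r) = r + exp(r).
Then F(1) - F(0) = (1 + E) - (1) = E.

E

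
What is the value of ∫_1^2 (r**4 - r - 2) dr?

27/10

By the power rule, an antiderivative is F(r) = r**5/5 - r**2/2 - 2*r.
Then F(2) - F(1) = (2/5) - (-23/10) = 27/10.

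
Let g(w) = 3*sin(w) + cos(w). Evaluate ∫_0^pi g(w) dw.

6

An antiderivative is F(w) = sin(w) - 3*cos(w).
Then F(pi) - F(0) = (3) - (-3) = 6.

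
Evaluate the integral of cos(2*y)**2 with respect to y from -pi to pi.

Use the identity cos^2(2*y) = (1 + cos(4*y))/2.
An antiderivative is F(y) = y/2 + sin(4*y)/8.
Then F(pi) - F(-pi) = (pi/2) - (-pi/2) = pi.

pi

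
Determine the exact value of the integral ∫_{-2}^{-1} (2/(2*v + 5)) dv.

log(3)

An antiderivative is F(v) = log(2*v + 5).
Then F(-1) - F(-2) = (log(3)) - (0) = log(3).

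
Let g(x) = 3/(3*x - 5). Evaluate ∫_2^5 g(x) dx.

log(10)

An antiderivative is F(x) = log(3*x - 5).
Then F(5) - F(2) = (log(10)) - (0) = log(10).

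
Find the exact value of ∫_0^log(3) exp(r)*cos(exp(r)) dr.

-sin(1) + sin(3)

Let u = exp(r), so du = exp(r) dr. When r = 0, u = 1; when r = log(3), u = 3.
The integral becomes ∫ cos(u) du from 1 to 3, with antiderivative sin(u).
Back in r: F(r) = sin(exp(r)).
Then F(log(3)) - F(0) = (sin(3)) - (sin(1)) = -sin(1) + sin(3).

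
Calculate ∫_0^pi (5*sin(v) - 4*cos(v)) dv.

10

An antiderivative is F(v) = -4*sin(v) - 5*cos(v).
Then F(pi) - F(0) = (5) - (-5) = 10.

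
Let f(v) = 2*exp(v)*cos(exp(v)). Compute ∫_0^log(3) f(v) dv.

Let u = exp(v), so du = exp(v) dv. When v = 0, u = 1; when v = log(3), u = 3.
The integral becomes 2·∫ cos(u) du from 1 to 3, with antiderivative 2*sin(u).
Back in v: F(v) = 2*sin(exp(v)).
Then F(log(3)) - F(0) = (2*sin(3)) - (2*sin(1)) = -2*sin(1) + 2*sin(3).

-2*sin(1) + 2*sin(3)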